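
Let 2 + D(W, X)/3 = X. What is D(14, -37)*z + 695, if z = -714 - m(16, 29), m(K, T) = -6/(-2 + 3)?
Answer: 83531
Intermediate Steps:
D(W, X) = -6 + 3*X
m(K, T) = -6 (m(K, T) = -6/1 = 1*(-6) = -6)
z = -708 (z = -714 - 1*(-6) = -714 + 6 = -708)
D(14, -37)*z + 695 = (-6 + 3*(-37))*(-708) + 695 = (-6 - 111)*(-708) + 695 = -117*(-708) + 695 = 82836 + 695 = 83531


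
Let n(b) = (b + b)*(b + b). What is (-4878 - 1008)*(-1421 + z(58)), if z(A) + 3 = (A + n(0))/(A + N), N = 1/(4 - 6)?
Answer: 963208584/115 ≈ 8.3757e+6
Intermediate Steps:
n(b) = 4*b**2 (n(b) = (2*b)*(2*b) = 4*b**2)
N = -1/2 (N = 1/(-2) = -1/2 ≈ -0.50000)
z(A) = -3 + A/(-1/2 + A) (z(A) = -3 + (A + 4*0**2)/(A - 1/2) = -3 + (A + 4*0)/(-1/2 + A) = -3 + (A + 0)/(-1/2 + A) = -3 + A/(-1/2 + A))
(-4878 - 1008)*(-1421 + z(58)) = (-4878 - 1008)*(-1421 + (3 - 4*58)/(-1 + 2*58)) = -5886*(-1421 + (3 - 232)/(-1 + 116)) = -5886*(-1421 - 229/115) = -5886*(-163644/115) = 963208584/115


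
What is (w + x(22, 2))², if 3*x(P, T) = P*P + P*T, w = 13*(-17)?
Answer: 2025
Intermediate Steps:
w = -221
x(P, T) = P²/3 + P*T/3 (x(P, T) = (P*P + P*T)/3 = (P² + P*T)/3 = P²/3 + P*T/3)
(w + x(22, 2))² = (-221 + (⅓)*22*(22 + 2))² = (-221 + (⅓)*22*24)² = (-221 + 176)² = (-45)² = 2025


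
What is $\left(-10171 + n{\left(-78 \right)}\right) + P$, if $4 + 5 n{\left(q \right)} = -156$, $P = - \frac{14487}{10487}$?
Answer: $- \frac{107013348}{10487} \approx -10204.0$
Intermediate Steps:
$P = - \frac{14487}{10487}$ ($P = \left(-14487\right) \frac{1}{10487} = - \frac{14487}{10487} \approx -1.3814$)
$n{\left(q \right)} = -32$ ($n{\left(q \right)} = - \frac{4}{5} + \frac{1}{5} \left(-156\right) = - \frac{4}{5} - \frac{156}{5} = -32$)
$\left(-10171 + n{\left(-78 \right)}\right) + P = \left(-10171 - 32\right) - \frac{14487}{10487} = -10203 - \frac{14487}{10487} = - \frac{107013348}{10487}$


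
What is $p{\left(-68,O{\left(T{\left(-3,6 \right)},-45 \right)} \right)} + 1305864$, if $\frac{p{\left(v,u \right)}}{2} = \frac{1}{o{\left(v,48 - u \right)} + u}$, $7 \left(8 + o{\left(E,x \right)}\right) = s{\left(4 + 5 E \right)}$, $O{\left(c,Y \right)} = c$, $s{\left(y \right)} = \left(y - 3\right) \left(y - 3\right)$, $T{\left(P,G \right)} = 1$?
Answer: $\frac{75003604711}{57436} \approx 1.3059 \cdot 10^{6}$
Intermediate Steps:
$s{\left(y \right)} = \left(-3 + y\right)^{2}$ ($s{\left(y \right)} = \left(-3 + y\right) \left(-3 + y\right) = \left(-3 + y\right)^{2}$)
$o{\left(E,x \right)} = -8 + \frac{\left(1 + 5 E\right)^{2}}{7}$ ($o{\left(E,x \right)} = -8 + \frac{\left(-3 + \left(4 + 5 E\right)\right)^{2}}{7} = -8 + \frac{\left(1 + 5 E\right)^{2}}{7}$)
$p{\left(v,u \right)} = \frac{2}{-8 + u + \frac{\left(1 + 5 v\right)^{2}}{7}}$ ($p{\left(v,u \right)} = \frac{2}{\left(-8 + \frac{\left(1 + 5 v\right)^{2}}{7}\right) + u} = \frac{2}{-8 + u + \frac{\left(1 + 5 v\right)^{2}}{7}}$)
$p{\left(-68,O{\left(T{\left(-3,6 \right)},-45 \right)} \right)} + 1305864 = \frac{14}{-56 + \left(1 + 5 \left(-68\right)\right)^{2} + 7 \cdot 1} + 1305864 = \frac{14}{-56 + \left(1 - 340\right)^{2} + 7} + 1305864 = \frac{14}{-56 + \left(-339\right)^{2} + 7} + 1305864 = \frac{14}{-56 + 114921 + 7} + 1305864 = \frac{14}{114872} + 1305864 = 14 \cdot \frac{1}{114872} + 1305864 = \frac{7}{57436} + 1305864 = \frac{75003604711}{57436}$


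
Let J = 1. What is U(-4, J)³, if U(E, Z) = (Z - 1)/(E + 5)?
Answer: 0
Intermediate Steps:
U(E, Z) = (-1 + Z)/(5 + E)
U(-4, J)³ = ((-1 + 1)/(5 - 4))³ = (0/1)³ = (1*0)³ = 0³ = 0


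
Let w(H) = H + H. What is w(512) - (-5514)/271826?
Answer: 139177669/135913 ≈ 1024.0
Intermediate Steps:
w(H) = 2*H
w(512) - (-5514)/271826 = 2*512 - (-5514)/271826 = 1024 - (-5514)/271826 = 1024 - 1*(-2757/135913) = 1024 + 2757/135913 = 139177669/135913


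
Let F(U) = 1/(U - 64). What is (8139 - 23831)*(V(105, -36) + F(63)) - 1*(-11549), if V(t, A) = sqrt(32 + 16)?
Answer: 27241 - 62768*sqrt(3) ≈ -81476.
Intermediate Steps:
F(U) = 1/(-64 + U)
V(t, A) = 4*sqrt(3) (V(t, A) = sqrt(48) = 4*sqrt(3))
(8139 - 23831)*(V(105, -36) + F(63)) - 1*(-11549) = (8139 - 23831)*(4*sqrt(3) + 1/(-64 + 63)) - 1*(-11549) = -15692*(4*sqrt(3) + 1/(-1)) + 11549 = -15692*(4*sqrt(3) - 1) + 11549 = -15692*(-1 + 4*sqrt(3)) + 11549 = (15692 - 62768*sqrt(3)) + 11549 = 27241 - 62768*sqrt(3)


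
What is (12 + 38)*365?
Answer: 18250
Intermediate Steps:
(12 + 38)*365 = 50*365 = 18250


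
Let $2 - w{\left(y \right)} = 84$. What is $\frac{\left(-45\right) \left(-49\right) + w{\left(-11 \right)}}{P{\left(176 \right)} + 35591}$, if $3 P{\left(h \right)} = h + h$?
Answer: $\frac{6369}{107125} \approx 0.059454$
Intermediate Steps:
$w{\left(y \right)} = -82$ ($w{\left(y \right)} = 2 - 84 = -82$)
$P{\left(h \right)} = \frac{2 h}{3}$ ($P{\left(h \right)} = \frac{h + h}{3} = \frac{2 h}{3}$)
$\frac{\left(-45\right) \left(-49\right) + w{\left(-11 \right)}}{P{\left(176 \right)} + 35591} = \frac{\left(-45\right) \left(-49\right) - 82}{\frac{2}{3} \cdot 176 + 35591} = \frac{2205 - 82}{\frac{352}{3} + 35591} = \frac{2123}{\frac{107125}{3}} = 2123 \cdot \frac{3}{107125} = \frac{6369}{107125}$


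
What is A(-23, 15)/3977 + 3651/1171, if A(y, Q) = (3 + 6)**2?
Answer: 14614878/4657067 ≈ 3.1382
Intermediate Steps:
A(y, Q) = 81 (A(y, Q) = 9**2 = 81)
A(-23, 15)/3977 + 3651/1171 = 81/3977 + 3651/1171 = 14614878/4657067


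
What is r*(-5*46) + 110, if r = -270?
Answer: 62210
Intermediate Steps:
r*(-5*46) + 110 = -(-1350)*46 + 110 = -270*(-230) + 110 = 62100 + 110 = 62210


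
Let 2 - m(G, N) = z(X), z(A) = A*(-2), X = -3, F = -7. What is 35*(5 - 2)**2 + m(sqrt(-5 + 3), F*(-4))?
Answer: 311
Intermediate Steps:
z(A) = -2*A
m(G, N) = -4 (m(G, N) = 2 - (-2)*(-3) = 2 - 1*6 = 2 - 6 = -4)
35*(5 - 2)**2 + m(sqrt(-5 + 3), F*(-4)) = 35*(5 - 2)**2 - 4 = 35*3**2 - 4 = 35*9 - 4 = 315 - 4 = 311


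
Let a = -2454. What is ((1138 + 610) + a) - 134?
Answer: -840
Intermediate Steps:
((1138 + 610) + a) - 134 = ((1138 + 610) - 2454) - 134 = (1748 - 2454) - 134 = -706 - 134 = -840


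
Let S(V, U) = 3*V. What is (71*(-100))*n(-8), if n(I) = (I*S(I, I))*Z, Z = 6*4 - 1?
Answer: -31353600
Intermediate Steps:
Z = 23 (Z = 24 - 1 = 23)
n(I) = 69*I**2 (n(I) = (I*(3*I))*23 = (3*I**2)*23 = 69*I**2)
(71*(-100))*n(-8) = (71*(-100))*(69*(-8)**2) = -489900*64 = -7100*4416 = -31353600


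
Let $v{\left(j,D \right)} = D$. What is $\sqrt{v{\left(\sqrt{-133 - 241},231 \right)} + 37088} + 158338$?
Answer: $158338 + \sqrt{37319} \approx 1.5853 \cdot 10^{5}$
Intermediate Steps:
$\sqrt{v{\left(\sqrt{-133 - 241},231 \right)} + 37088} + 158338 = \sqrt{231 + 37088} + 158338 = \sqrt{37319} + 158338 = 158338 + \sqrt{37319}$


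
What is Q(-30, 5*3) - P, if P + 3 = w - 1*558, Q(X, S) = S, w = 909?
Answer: -333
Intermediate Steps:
P = 348 (P = -3 + (909 - 1*558) = -3 + (909 - 558) = -3 + 351 = 348)
Q(-30, 5*3) - P = 5*3 - 1*348 = 15 - 348 = -333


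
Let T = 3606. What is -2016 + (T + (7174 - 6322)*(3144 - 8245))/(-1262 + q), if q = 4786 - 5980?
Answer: -304425/1228 ≈ -247.90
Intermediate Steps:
q = -1194
-2016 + (T + (7174 - 6322)*(3144 - 8245))/(-1262 + q) = -2016 + (3606 + (7174 - 6322)*(3144 - 8245))/(-1262 - 1194) = -2016 + (3606 + 852*(-5101))/(-2456) = -2016 + (3606 - 4346052)*(-1/2456) = -2016 - 4342446*(-1/2456) = -2016 + 2171223/1228 = -304425/1228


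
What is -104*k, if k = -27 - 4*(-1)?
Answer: 2392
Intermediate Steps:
k = -23 (k = -27 + 4 = -23)
-104*k = -104*(-23) = 2392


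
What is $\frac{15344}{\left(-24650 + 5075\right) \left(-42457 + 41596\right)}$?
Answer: $\frac{2192}{2407725} \approx 0.0009104$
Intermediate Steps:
$\frac{15344}{\left(-24650 + 5075\right) \left(-42457 + 41596\right)} = \frac{15344}{\left(-19575\right) \left(-861\right)} = \frac{15344}{16854075} = 15344 \cdot \frac{1}{16854075} = \frac{2192}{2407725}$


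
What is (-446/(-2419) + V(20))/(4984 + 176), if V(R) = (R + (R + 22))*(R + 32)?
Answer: 3899651/6241020 ≈ 0.62484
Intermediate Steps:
V(R) = (22 + 2*R)*(32 + R) (V(R) = (R + (22 + R))*(32 + R) = (22 + 2*R)*(32 + R))
(-446/(-2419) + V(20))/(4984 + 176) = (-446/(-2419) + (704 + 2*20² + 86*20))/(4984 + 176) = (-446*(-1/2419) + (704 + 2*400 + 1720))/5160 = (446/2419 + (704 + 800 + 1720))*(1/5160) = (446/2419 + 3224)*(1/5160) = (7799302/2419)*(1/5160) = 3899651/6241020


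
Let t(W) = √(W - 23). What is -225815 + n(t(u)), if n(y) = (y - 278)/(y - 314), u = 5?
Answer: -11134216550/49307 - 54*I*√2/49307 ≈ -2.2581e+5 - 0.0015488*I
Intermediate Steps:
t(W) = √(-23 + W)
n(y) = (-278 + y)/(-314 + y)
-225815 + n(t(u)) = -225815 + (-278 + √(-23 + 5))/(-314 + √(-23 + 5)) = -225815 + (-278 + √(-18))/(-314 + √(-18)) = -225815 + (-278 + 3*I*√2)/(-314 + 3*I*√2)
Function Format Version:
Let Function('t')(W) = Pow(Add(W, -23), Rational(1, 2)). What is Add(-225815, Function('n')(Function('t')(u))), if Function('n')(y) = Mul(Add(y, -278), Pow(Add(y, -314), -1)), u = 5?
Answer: Add(Rational(-11134216550, 49307), Mul(Rational(-54, 49307), I, Pow(2, Rational(1, 2)))) ≈ Add(-2.2581e+5, Mul(-0.0015488, I))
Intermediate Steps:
Function('t')(W) = Pow(Add(-23, W), Rational(1, 2))
Function('n')(y) = Mul(Pow(Add(-314, y), -1), Add(-278, y)) (Function('n')(y) = Mul(Add(-278, y), Pow(Add(-314, y), -1)) = Mul(Pow(Add(-314, y), -1), Add(-278, y)))
Add(-225815, Function('n')(Function('t')(u))) = Add(-225815, Mul(Pow(Add(-314, Pow(Add(-23, 5), Rational(1, 2))), -1), Add(-278, Pow(Add(-23, 5), Rational(1, 2))))) = Add(-225815, Mul(Pow(Add(-314, Pow(-18, Rational(1, 2))), -1), Add(-278, Pow(-18, Rational(1, 2))))) = Add(-225815, Mul(Pow(Add(-314, Mul(3, I, Pow(2, Rational(1, 2)))), -1), Add(-278, Mul(3, I, Pow(2, Rational(1, 2))))))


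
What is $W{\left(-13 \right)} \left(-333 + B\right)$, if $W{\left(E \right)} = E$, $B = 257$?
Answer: $988$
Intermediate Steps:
$W{\left(-13 \right)} \left(-333 + B\right) = - 13 \left(-333 + 257\right) = \left(-13\right) \left(-76\right) = 988$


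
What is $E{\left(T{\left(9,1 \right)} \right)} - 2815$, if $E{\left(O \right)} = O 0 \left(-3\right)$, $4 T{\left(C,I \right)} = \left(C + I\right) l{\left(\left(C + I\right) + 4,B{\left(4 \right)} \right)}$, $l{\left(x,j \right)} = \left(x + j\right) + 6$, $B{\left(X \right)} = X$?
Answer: $-2815$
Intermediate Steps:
$l{\left(x,j \right)} = 6 + j + x$ ($l{\left(x,j \right)} = \left(j + x\right) + 6 = 6 + j + x$)
$T{\left(C,I \right)} = \frac{\left(C + I\right) \left(14 + C + I\right)}{4}$ ($T{\left(C,I \right)} = \frac{\left(C + I\right) \left(6 + 4 + \left(\left(C + I\right) + 4\right)\right)}{4} = \frac{\left(C + I\right) \left(6 + 4 + \left(4 + C + I\right)\right)}{4} = \frac{\left(C + I\right) \left(14 + C + I\right)}{4}$)
$E{\left(O \right)} = 0$ ($E{\left(O \right)} = 0 \left(-3\right) = 0$)
$E{\left(T{\left(9,1 \right)} \right)} - 2815 = 0 - 2815 = -2815$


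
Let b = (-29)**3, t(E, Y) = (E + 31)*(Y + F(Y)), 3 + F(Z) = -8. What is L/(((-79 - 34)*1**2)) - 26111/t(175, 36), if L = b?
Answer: 122652807/581950 ≈ 210.76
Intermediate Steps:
F(Z) = -11 (F(Z) = -3 - 8 = -11)
t(E, Y) = (-11 + Y)*(31 + E) (t(E, Y) = (E + 31)*(Y - 11) = (31 + E)*(-11 + Y) = (-11 + Y)*(31 + E))
b = -24389
L = -24389
L/(((-79 - 34)*1**2)) - 26111/t(175, 36) = -24389/(-79 - 34) - 26111/(-341 - 11*175 + 31*36 + 175*36) = -24389/((-113*1)) - 26111/(-341 - 1925 + 1116 + 6300) = -24389/(-113) - 26111/5150 = -24389*(-1/113) - 26111*1/5150 = 24389/113 - 26111/5150 = 122652807/581950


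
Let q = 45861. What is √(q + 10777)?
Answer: √56638 ≈ 237.99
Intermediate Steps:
√(q + 10777) = √(45861 + 10777) = √56638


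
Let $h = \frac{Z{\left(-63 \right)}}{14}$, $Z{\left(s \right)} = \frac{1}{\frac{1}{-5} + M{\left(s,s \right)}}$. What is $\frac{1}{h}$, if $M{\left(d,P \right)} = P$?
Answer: $- \frac{4424}{5} \approx -884.8$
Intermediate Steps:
$Z{\left(s \right)} = \frac{1}{- \frac{1}{5} + s}$ ($Z{\left(s \right)} = \frac{1}{\frac{1}{-5} + s} = \frac{1}{- \frac{1}{5} + s}$)
$h = - \frac{5}{4424}$ ($h = \frac{5 \frac{1}{-1 + 5 \left(-63\right)}}{14} = \frac{5 \frac{1}{-1 - 315}}{14} = \frac{5 \frac{1}{-316}}{14} = \frac{5 \left(- \frac{1}{316}\right)}{14} = \frac{1}{14} \left(- \frac{5}{316}\right) = - \frac{5}{4424} \approx -0.0011302$)
$\frac{1}{h} = \frac{1}{- \frac{5}{4424}} = - \frac{4424}{5}$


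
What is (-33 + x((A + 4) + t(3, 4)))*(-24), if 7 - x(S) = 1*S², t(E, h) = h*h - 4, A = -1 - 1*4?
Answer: 3528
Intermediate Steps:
A = -5 (A = -1 - 4 = -5)
t(E, h) = -4 + h² (t(E, h) = h² - 4 = -4 + h²)
x(S) = 7 - S²
(-33 + x((A + 4) + t(3, 4)))*(-24) = (-33 + (7 - ((-5 + 4) + (-4 + 4²))²))*(-24) = (-33 + (7 - (-1 + (-4 + 16))²))*(-24) = (-33 + (7 - (-1 + 12)²))*(-24) = (-33 + (7 - 1*11²))*(-24) = (-33 + (7 - 1*121))*(-24) = (-33 + (7 - 121))*(-24) = (-33 - 114)*(-24) = -147*(-24) = 3528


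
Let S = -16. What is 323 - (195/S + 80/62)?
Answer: 165613/496 ≈ 333.90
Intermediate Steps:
323 - (195/S + 80/62) = 323 - (195/(-16) + 80/62) = 323 - (195*(-1/16) + 80*(1/62)) = 323 - (-195/16 + 40/31) = 323 - 1*(-5405/496) = 323 + 5405/496 = 165613/496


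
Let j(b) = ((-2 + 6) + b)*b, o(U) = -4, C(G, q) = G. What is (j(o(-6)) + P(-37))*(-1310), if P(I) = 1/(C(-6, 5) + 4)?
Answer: 655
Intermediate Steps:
j(b) = b*(4 + b) (j(b) = (4 + b)*b = b*(4 + b))
P(I) = -1/2 (P(I) = 1/(-6 + 4) = 1/(-2) = -1/2)
(j(o(-6)) + P(-37))*(-1310) = (-4*(4 - 4) - 1/2)*(-1310) = (-4*0 - 1/2)*(-1310) = (0 - 1/2)*(-1310) = -1/2*(-1310) = 655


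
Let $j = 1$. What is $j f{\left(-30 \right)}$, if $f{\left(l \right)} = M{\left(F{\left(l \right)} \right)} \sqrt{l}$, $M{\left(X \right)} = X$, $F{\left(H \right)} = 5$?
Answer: $5 i \sqrt{30} \approx 27.386 i$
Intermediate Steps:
$f{\left(l \right)} = 5 \sqrt{l}$
$j f{\left(-30 \right)} = 1 \cdot 5 \sqrt{-30} = 1 \cdot 5 i \sqrt{30} = 5 i \sqrt{30}$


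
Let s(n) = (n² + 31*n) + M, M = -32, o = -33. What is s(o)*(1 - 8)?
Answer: -238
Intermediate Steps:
s(n) = -32 + n² + 31*n (s(n) = (n² + 31*n) - 32 = -32 + n² + 31*n)
s(o)*(1 - 8) = (-32 + (-33)² + 31*(-33))*(1 - 8) = (-32 + 1089 - 1023)*(-7) = 34*(-7) = -238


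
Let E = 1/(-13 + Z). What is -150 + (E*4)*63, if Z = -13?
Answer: -2076/13 ≈ -159.69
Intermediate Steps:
E = -1/26 (E = 1/(-13 - 13) = 1/(-26) = -1/26 ≈ -0.038462)
-150 + (E*4)*63 = -150 - 1/26*4*63 = -150 - 2/13*63 = -150 - 126/13 = -2076/13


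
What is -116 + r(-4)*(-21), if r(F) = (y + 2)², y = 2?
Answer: -452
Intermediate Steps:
r(F) = 16 (r(F) = (2 + 2)² = 4² = 16)
-116 + r(-4)*(-21) = -116 + 16*(-21) = -116 - 336 = -452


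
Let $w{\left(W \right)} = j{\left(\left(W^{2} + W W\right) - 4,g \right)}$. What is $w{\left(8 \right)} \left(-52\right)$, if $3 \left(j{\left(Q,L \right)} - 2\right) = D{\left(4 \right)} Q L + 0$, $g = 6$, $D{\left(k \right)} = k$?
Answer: $-51688$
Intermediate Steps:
$j{\left(Q,L \right)} = 2 + \frac{4 L Q}{3}$ ($j{\left(Q,L \right)} = 2 + \frac{4 Q L + 0}{3} = 2 + \frac{4 L Q + 0}{3} = 2 + \frac{4 L Q}{3}$)
$w{\left(W \right)} = -30 + 16 W^{2}$ ($w{\left(W \right)} = 2 + \frac{4}{3} \cdot 6 \left(\left(W^{2} + W W\right) - 4\right) = 2 + \frac{4}{3} \cdot 6 \left(\left(W^{2} + W^{2}\right) - 4\right) = 2 + \frac{4}{3} \cdot 6 \left(2 W^{2} - 4\right) = 2 + \frac{4}{3} \cdot 6 \left(-4 + 2 W^{2}\right) = 2 + \left(-32 + 16 W^{2}\right) = -30 + 16 W^{2}$)
$w{\left(8 \right)} \left(-52\right) = \left(-30 + 16 \cdot 8^{2}\right) \left(-52\right) = \left(-30 + 16 \cdot 64\right) \left(-52\right) = \left(-30 + 1024\right) \left(-52\right) = 994 \left(-52\right) = -51688$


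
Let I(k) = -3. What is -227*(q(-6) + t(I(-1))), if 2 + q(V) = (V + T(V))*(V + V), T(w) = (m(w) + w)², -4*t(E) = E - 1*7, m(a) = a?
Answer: 751597/2 ≈ 3.7580e+5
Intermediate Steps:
t(E) = 7/4 - E/4 (t(E) = -(E - 1*7)/4 = -(E - 7)/4 = -(-7 + E)/4 = 7/4 - E/4)
T(w) = 4*w² (T(w) = (w + w)² = (2*w)² = 4*w²)
q(V) = -2 + 2*V*(V + 4*V²) (q(V) = -2 + (V + 4*V²)*(V + V) = -2 + (V + 4*V²)*(2*V) = -2 + 2*V*(V + 4*V²))
-227*(q(-6) + t(I(-1))) = -227*((-2 + 2*(-6)² + 8*(-6)³) + (7/4 - ¼*(-3))) = -227*((-2 + 2*36 + 8*(-216)) + (7/4 + ¾)) = -227*((-2 + 72 - 1728) + 5/2) = -227*(-1658 + 5/2) = -227*(-3311/2) = 751597/2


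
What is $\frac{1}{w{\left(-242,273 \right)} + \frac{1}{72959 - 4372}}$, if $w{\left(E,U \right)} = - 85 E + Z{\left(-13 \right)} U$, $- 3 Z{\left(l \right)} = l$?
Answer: $\frac{68587}{1491973012} \approx 4.5971 \cdot 10^{-5}$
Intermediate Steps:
$Z{\left(l \right)} = - \frac{l}{3}$
$w{\left(E,U \right)} = - 85 E + \frac{13 U}{3}$ ($w{\left(E,U \right)} = - 85 E + \left(- \frac{1}{3}\right) \left(-13\right) U = - 85 E + \frac{13 U}{3}$)
$\frac{1}{w{\left(-242,273 \right)} + \frac{1}{72959 - 4372}} = \frac{1}{\left(\left(-85\right) \left(-242\right) + \frac{13}{3} \cdot 273\right) + \frac{1}{72959 - 4372}} = \frac{1}{\left(20570 + 1183\right) + \frac{1}{68587}} = \frac{1}{21753 + \frac{1}{68587}} = \frac{1}{\frac{1491973012}{68587}} = \frac{68587}{1491973012}$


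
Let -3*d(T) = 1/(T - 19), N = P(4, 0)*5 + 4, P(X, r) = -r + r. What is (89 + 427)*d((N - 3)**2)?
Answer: 86/9 ≈ 9.5556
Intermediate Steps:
P(X, r) = 0
N = 4 (N = 0*5 + 4 = 0 + 4 = 4)
d(T) = -1/(3*(-19 + T)) (d(T) = -1/(3*(T - 19)) = -1/(3*(-19 + T)))
(89 + 427)*d((N - 3)**2) = (89 + 427)*(-1/(-57 + 3*(4 - 3)**2)) = 516*(-1/(-57 + 3*1**2)) = 516*(-1/(-57 + 3*1)) = 516*(-1/(-57 + 3)) = 516*(-1/(-54)) = 516*(-1*(-1/54)) = 516*(1/54) = 86/9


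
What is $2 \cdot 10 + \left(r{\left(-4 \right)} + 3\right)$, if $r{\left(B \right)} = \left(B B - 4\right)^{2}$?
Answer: $167$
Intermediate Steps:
$r{\left(B \right)} = \left(-4 + B^{2}\right)^{2}$ ($r{\left(B \right)} = \left(B^{2} - 4\right)^{2} = \left(-4 + B^{2}\right)^{2}$)
$2 \cdot 10 + \left(r{\left(-4 \right)} + 3\right) = 2 \cdot 10 + \left(\left(-4 + \left(-4\right)^{2}\right)^{2} + 3\right) = 20 + \left(\left(-4 + 16\right)^{2} + 3\right) = 20 + \left(12^{2} + 3\right) = 20 + \left(144 + 3\right) = 20 + 147 = 167$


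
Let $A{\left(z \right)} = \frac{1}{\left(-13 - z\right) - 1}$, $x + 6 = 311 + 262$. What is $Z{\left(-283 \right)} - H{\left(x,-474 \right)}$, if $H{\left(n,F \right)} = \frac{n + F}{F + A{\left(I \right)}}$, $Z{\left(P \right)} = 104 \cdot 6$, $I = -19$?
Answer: $\frac{1478721}{2369} \approx 624.2$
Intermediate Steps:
$Z{\left(P \right)} = 624$
$x = 567$ ($x = -6 + \left(311 + 262\right) = -6 + 573 = 567$)
$A{\left(z \right)} = \frac{1}{-14 - z}$
$H{\left(n,F \right)} = \frac{F + n}{\frac{1}{5} + F}$ ($H{\left(n,F \right)} = \frac{n + F}{F - \frac{1}{14 - 19}} = \frac{F + n}{F - \frac{1}{-5}} = \frac{F + n}{F - - \frac{1}{5}} = \frac{F + n}{F + \frac{1}{5}} = \frac{F + n}{\frac{1}{5} + F}$)
$Z{\left(-283 \right)} - H{\left(x,-474 \right)} = 624 - \frac{5 \left(-474 + 567\right)}{1 + 5 \left(-474\right)} = 624 - 5 \frac{1}{1 - 2370} \cdot 93 = 624 - 5 \frac{1}{-2369} \cdot 93 = 624 - 5 \left(- \frac{1}{2369}\right) 93 = 624 - - \frac{465}{2369} = 624 + \frac{465}{2369} = \frac{1478721}{2369}$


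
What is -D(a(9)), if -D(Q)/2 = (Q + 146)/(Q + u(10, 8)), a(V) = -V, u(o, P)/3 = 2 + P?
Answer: 274/21 ≈ 13.048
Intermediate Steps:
u(o, P) = 6 + 3*P (u(o, P) = 3*(2 + P) = 6 + 3*P)
D(Q) = -2*(146 + Q)/(30 + Q) (D(Q) = -2*(Q + 146)/(Q + (6 + 3*8)) = -2*(146 + Q)/(Q + (6 + 24)) = -2*(146 + Q)/(Q + 30) = -2*(146 + Q)/(30 + Q))
-D(a(9)) = -2*(-146 - (-1)*9)/(30 - 1*9) = -2*(-146 - 1*(-9))/(30 - 9) = -2*(-146 + 9)/21 = -2*(-137)/21 = -1*(-274/21) = 274/21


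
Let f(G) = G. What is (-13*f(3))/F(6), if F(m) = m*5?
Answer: -13/10 ≈ -1.3000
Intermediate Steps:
F(m) = 5*m
(-13*f(3))/F(6) = (-13*3)/((5*6)) = -39/30 = -39*1/30 = -13/10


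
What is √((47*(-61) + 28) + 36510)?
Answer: √33671 ≈ 183.50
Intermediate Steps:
√((47*(-61) + 28) + 36510) = √((-2867 + 28) + 36510) = √(-2839 + 36510) = √33671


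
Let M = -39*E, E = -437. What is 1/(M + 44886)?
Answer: 1/61929 ≈ 1.6148e-5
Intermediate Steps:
M = 17043 (M = -39*(-437) = 17043)
1/(M + 44886) = 1/(17043 + 44886) = 1/61929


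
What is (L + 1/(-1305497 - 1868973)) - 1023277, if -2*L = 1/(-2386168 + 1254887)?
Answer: -1837405184026632718/1795608798035 ≈ -1.0233e+6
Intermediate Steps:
L = 1/2262562 (L = -1/(2*(-2386168 + 1254887)) = -1/2/(-1131281) = -1/2*(-1/1131281) = 1/2262562 ≈ 4.4198e-7)
(L + 1/(-1305497 - 1868973)) - 1023277 = (1/2262562 + 1/(-1305497 - 1868973)) - 1023277 = (1/2262562 + 1/(-3174470)) - 1023277 = (1/2262562 - 1/3174470) - 1023277 = 227977/1795608798035 - 1023277 = -1837405184026632718/1795608798035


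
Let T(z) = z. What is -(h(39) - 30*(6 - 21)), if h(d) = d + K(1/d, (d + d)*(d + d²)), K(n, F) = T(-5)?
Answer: -484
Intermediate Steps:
K(n, F) = -5
h(d) = -5 + d (h(d) = d - 5 = -5 + d)
-(h(39) - 30*(6 - 21)) = -((-5 + 39) - 30*(6 - 21)) = -(34 - 30*(-15)) = -(34 - 1*(-450)) = -(34 + 450) = -1*484 = -484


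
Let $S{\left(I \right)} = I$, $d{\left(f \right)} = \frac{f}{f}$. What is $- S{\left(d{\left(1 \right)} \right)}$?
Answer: $-1$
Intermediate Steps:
$d{\left(f \right)} = 1$
$- S{\left(d{\left(1 \right)} \right)} = \left(-1\right) 1 = -1$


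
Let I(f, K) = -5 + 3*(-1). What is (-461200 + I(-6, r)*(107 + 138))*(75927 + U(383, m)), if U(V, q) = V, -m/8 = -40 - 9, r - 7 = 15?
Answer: -35343739600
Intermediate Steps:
r = 22 (r = 7 + 15 = 22)
I(f, K) = -8 (I(f, K) = -5 - 3 = -8)
m = 392 (m = -8*(-40 - 9) = -8*(-49) = 392)
(-461200 + I(-6, r)*(107 + 138))*(75927 + U(383, m)) = (-461200 - 8*(107 + 138))*(75927 + 383) = (-461200 - 8*245)*76310 = (-461200 - 1960)*76310 = -463160*76310 = -35343739600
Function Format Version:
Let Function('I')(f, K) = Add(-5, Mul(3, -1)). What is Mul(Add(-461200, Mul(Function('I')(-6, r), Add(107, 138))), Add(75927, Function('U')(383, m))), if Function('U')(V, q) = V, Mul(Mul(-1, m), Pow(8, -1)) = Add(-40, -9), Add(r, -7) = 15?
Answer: -35343739600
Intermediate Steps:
r = 22 (r = Add(7, 15) = 22)
Function('I')(f, K) = -8 (Function('I')(f, K) = Add(-5, -3) = -8)
m = 392 (m = Mul(-8, Add(-40, -9)) = Mul(-8, -49) = 392)
Mul(Add(-461200, Mul(Function('I')(-6, r), Add(107, 138))), Add(75927, Function('U')(383, m))) = Mul(Add(-461200, Mul(-8, Add(107, 138))), Add(75927, 383)) = Mul(Add(-461200, Mul(-8, 245)), 76310) = Mul(Add(-461200, -1960), 76310) = Mul(-463160, 76310) = -35343739600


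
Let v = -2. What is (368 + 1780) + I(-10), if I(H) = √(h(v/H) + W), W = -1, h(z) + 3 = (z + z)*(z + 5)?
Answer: 2148 + 4*I*√3/5 ≈ 2148.0 + 1.3856*I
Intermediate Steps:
h(z) = -3 + 2*z*(5 + z) (h(z) = -3 + (z + z)*(z + 5) = -3 + (2*z)*(5 + z) = -3 + 2*z*(5 + z))
I(H) = √(-4 - 20/H + 8/H²) (I(H) = √((-3 + 2*(-2/H)² + 10*(-2/H)) - 1) = √((-3 + 2*(4/H²) - 20/H) - 1) = √((-3 + 8/H² - 20/H) - 1) = √((-3 - 20/H + 8/H²) - 1) = √(-4 - 20/H + 8/H²))
(368 + 1780) + I(-10) = (368 + 1780) + 2*√(-1 - 5/(-10) + 2/(-10)²) = 2148 + 2*√(-1 - 5*(-⅒) + 2*(1/100)) = 2148 + 2*√(-1 + ½ + 1/50) = 2148 + 2*√(-12/25) = 2148 + 2*(2*I*√3/5) = 2148 + 4*I*√3/5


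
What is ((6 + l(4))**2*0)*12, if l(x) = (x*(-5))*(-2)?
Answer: 0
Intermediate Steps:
l(x) = 10*x (l(x) = -5*x*(-2) = 10*x)
((6 + l(4))**2*0)*12 = ((6 + 10*4)**2*0)*12 = ((6 + 40)**2*0)*12 = (46**2*0)*12 = (2116*0)*12 = 0*12 = 0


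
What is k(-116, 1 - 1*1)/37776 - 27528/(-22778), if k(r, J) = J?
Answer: 13764/11389 ≈ 1.2085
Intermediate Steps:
k(-116, 1 - 1*1)/37776 - 27528/(-22778) = (1 - 1*1)/37776 - 27528/(-22778) = (1 - 1)*(1/37776) - 27528*(-1/22778) = 0*(1/37776) + 13764/11389 = 0 + 13764/11389 = 13764/11389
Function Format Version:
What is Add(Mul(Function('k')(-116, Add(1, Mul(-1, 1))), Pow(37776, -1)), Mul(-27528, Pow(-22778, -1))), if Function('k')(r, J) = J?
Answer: Rational(13764, 11389) ≈ 1.2085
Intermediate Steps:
Add(Mul(Function('k')(-116, Add(1, Mul(-1, 1))), Pow(37776, -1)), Mul(-27528, Pow(-22778, -1))) = Add(Mul(Add(1, Mul(-1, 1)), Pow(37776, -1)), Mul(-27528, Pow(-22778, -1))) = Add(Mul(Add(1, -1), Rational(1, 37776)), Mul(-27528, Rational(-1, 22778))) = Add(Mul(0, Rational(1, 37776)), Rational(13764, 11389)) = Add(0, Rational(13764, 11389)) = Rational(13764, 11389)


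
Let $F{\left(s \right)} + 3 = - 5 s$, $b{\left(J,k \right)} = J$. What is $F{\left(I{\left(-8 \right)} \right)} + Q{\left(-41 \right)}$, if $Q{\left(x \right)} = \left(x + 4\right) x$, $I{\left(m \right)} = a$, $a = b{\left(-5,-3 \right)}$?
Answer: $1539$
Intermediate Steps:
$a = -5$
$I{\left(m \right)} = -5$
$F{\left(s \right)} = -3 - 5 s$
$Q{\left(x \right)} = x \left(4 + x\right)$ ($Q{\left(x \right)} = \left(4 + x\right) x = x \left(4 + x\right)$)
$F{\left(I{\left(-8 \right)} \right)} + Q{\left(-41 \right)} = \left(-3 - -25\right) - 41 \left(4 - 41\right) = \left(-3 + 25\right) - -1517 = 22 + 1517 = 1539$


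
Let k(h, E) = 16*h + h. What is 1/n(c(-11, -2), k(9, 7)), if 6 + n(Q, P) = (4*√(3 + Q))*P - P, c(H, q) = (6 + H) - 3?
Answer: -53/632667 - 68*I*√5/210889 ≈ -8.3772e-5 - 0.00072101*I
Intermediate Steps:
k(h, E) = 17*h
c(H, q) = 3 + H
n(Q, P) = -6 - P + 4*P*√(3 + Q) (n(Q, P) = -6 + ((4*√(3 + Q))*P - P) = -6 + (4*P*√(3 + Q) - P) = -6 + (-P + 4*P*√(3 + Q)) = -6 - P + 4*P*√(3 + Q))
1/n(c(-11, -2), k(9, 7)) = 1/(-6 - 17*9 + 4*(17*9)*√(3 + (3 - 11))) = 1/(-6 - 1*153 + 4*153*√(3 - 8)) = 1/(-6 - 153 + 4*153*√(-5)) = 1/(-6 - 153 + 4*153*(I*√5)) = 1/(-6 - 153 + 612*I*√5) = 1/(-159 + 612*I*√5)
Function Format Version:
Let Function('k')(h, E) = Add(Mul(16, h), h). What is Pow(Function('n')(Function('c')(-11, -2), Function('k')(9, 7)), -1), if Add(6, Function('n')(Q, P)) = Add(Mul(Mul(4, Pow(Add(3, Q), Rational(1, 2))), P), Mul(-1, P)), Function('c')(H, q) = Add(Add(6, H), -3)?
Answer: Add(Rational(-53, 632667), Mul(Rational(-68, 210889), I, Pow(5, Rational(1, 2)))) ≈ Add(-8.3772e-5, Mul(-0.00072101, I))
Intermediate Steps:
Function('k')(h, E) = Mul(17, h)
Function('c')(H, q) = Add(3, H)
Function('n')(Q, P) = Add(-6, Mul(-1, P), Mul(4, P, Pow(Add(3, Q), Rational(1, 2)))) (Function('n')(Q, P) = Add(-6, Add(Mul(Mul(4, Pow(Add(3, Q), Rational(1, 2))), P), Mul(-1, P))) = Add(-6, Add(Mul(4, P, Pow(Add(3, Q), Rational(1, 2))), Mul(-1, P))) = Add(-6, Add(Mul(-1, P), Mul(4, P, Pow(Add(3, Q), Rational(1, 2))))) = Add(-6, Mul(-1, P), Mul(4, P, Pow(Add(3, Q), Rational(1, 2)))))
Pow(Function('n')(Function('c')(-11, -2), Function('k')(9, 7)), -1) = Pow(Add(-6, Mul(-1, Mul(17, 9)), Mul(4, Mul(17, 9), Pow(Add(3, Add(3, -11)), Rational(1, 2)))), -1) = Pow(Add(-6, Mul(-1, 153), Mul(4, 153, Pow(Add(3, -8), Rational(1, 2)))), -1) = Pow(Add(-6, -153, Mul(4, 153, Pow(-5, Rational(1, 2)))), -1) = Pow(Add(-6, -153, Mul(4, 153, Mul(I, Pow(5, Rational(1, 2))))), -1) = Pow(Add(-6, -153, Mul(612, I, Pow(5, Rational(1, 2)))), -1) = Pow(Add(-159, Mul(612, I, Pow(5, Rational(1, 2)))), -1)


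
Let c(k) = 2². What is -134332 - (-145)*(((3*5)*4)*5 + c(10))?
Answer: -90252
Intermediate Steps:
c(k) = 4
-134332 - (-145)*(((3*5)*4)*5 + c(10)) = -134332 - (-145)*(((3*5)*4)*5 + 4) = -134332 - (-145)*((15*4)*5 + 4) = -134332 - (-145)*(60*5 + 4) = -134332 - (-145)*(300 + 4) = -134332 - (-145)*304 = -134332 - 1*(-44080) = -134332 + 44080 = -90252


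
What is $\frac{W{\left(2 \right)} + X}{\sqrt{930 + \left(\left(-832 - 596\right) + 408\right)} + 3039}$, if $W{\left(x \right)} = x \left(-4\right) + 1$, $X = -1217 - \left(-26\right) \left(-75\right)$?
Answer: $- \frac{1071754}{1026179} + \frac{1058 i \sqrt{10}}{1026179} \approx -1.0444 + 0.0032603 i$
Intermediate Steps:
$X = -3167$ ($X = -1217 - 1950 = -3167$)
$W{\left(x \right)} = 1 - 4 x$ ($W{\left(x \right)} = - 4 x + 1 = 1 - 4 x$)
$\frac{W{\left(2 \right)} + X}{\sqrt{930 + \left(\left(-832 - 596\right) + 408\right)} + 3039} = \frac{\left(1 - 8\right) - 3167}{\sqrt{930 + \left(\left(-832 - 596\right) + 408\right)} + 3039} = \frac{\left(1 - 8\right) - 3167}{\sqrt{930 + \left(-1428 + 408\right)} + 3039} = \frac{-7 - 3167}{\sqrt{930 - 1020} + 3039} = - \frac{3174}{\sqrt{-90} + 3039} = - \frac{3174}{3 i \sqrt{10} + 3039} = - \frac{3174}{3039 + 3 i \sqrt{10}}$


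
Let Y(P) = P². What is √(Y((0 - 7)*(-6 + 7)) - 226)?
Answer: I*√177 ≈ 13.304*I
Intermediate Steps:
√(Y((0 - 7)*(-6 + 7)) - 226) = √(((0 - 7)*(-6 + 7))² - 226) = √((-7*1)² - 226) = √((-7)² - 226) = √(49 - 226) = √(-177) = I*√177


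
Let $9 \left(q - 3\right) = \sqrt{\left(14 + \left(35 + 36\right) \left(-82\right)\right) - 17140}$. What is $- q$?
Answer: $-3 - \frac{2 i \sqrt{5737}}{9} \approx -3.0 - 16.832 i$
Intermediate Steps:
$q = 3 + \frac{2 i \sqrt{5737}}{9}$ ($q = 3 + \frac{\sqrt{\left(14 + \left(35 + 36\right) \left(-82\right)\right) - 17140}}{9} = 3 + \frac{\sqrt{\left(14 + 71 \left(-82\right)\right) - 17140}}{9} = 3 + \frac{\sqrt{\left(14 - 5822\right) - 17140}}{9} = 3 + \frac{\sqrt{-5808 - 17140}}{9} = 3 + \frac{\sqrt{-22948}}{9} = 3 + \frac{2 i \sqrt{5737}}{9} \approx 3.0 + 16.832 i$)
$- q = - (3 + \frac{2 i \sqrt{5737}}{9}) = -3 - \frac{2 i \sqrt{5737}}{9}$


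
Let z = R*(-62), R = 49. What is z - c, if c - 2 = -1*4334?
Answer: 1294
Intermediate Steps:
c = -4332 (c = 2 - 1*4334 = 2 - 4334 = -4332)
z = -3038 (z = 49*(-62) = -3038)
z - c = -3038 - 1*(-4332) = -3038 + 4332 = 1294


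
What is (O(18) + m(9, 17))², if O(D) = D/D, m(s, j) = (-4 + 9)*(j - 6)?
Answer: 3136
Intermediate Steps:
m(s, j) = -30 + 5*j (m(s, j) = 5*(-6 + j) = -30 + 5*j)
O(D) = 1
(O(18) + m(9, 17))² = (1 + (-30 + 5*17))² = (1 + (-30 + 85))² = (1 + 55)² = 56² = 3136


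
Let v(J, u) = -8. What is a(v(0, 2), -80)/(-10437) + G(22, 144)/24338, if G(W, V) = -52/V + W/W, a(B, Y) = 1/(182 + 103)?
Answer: 833807/32175322760 ≈ 2.5914e-5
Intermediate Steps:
a(B, Y) = 1/285
G(W, V) = 1 - 52/V (G(W, V) = -52/V + 1 = 1 - 52/V)
a(v(0, 2), -80)/(-10437) + G(22, 144)/24338 = (1/285)/(-10437) + ((-52 + 144)/144)/24338 = (1/285)*(-1/10437) + ((1/144)*92)*(1/24338) = -1/2974545 + (23/36)*(1/24338) = -1/2974545 + 23/876168 = 833807/32175322760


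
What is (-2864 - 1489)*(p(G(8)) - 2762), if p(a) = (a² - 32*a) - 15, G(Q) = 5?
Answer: 12675936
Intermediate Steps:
p(a) = -15 + a² - 32*a
(-2864 - 1489)*(p(G(8)) - 2762) = (-2864 - 1489)*((-15 + 5² - 32*5) - 2762) = -4353*((-15 + 25 - 160) - 2762) = -4353*(-150 - 2762) = -4353*(-2912) = 12675936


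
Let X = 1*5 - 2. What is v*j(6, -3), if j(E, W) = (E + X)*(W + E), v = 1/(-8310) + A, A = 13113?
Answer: 980721261/2770 ≈ 3.5405e+5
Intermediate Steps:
v = 108969029/8310 (v = 1/(-8310) + 13113 = -1/8310 + 13113 = 108969029/8310 ≈ 13113.)
X = 3 (X = 5 - 2 = 3)
j(E, W) = (3 + E)*(E + W) (j(E, W) = (E + 3)*(W + E) = (3 + E)*(E + W))
v*j(6, -3) = 108969029*(6² + 3*6 + 3*(-3) + 6*(-3))/8310 = 108969029*(36 + 18 - 9 - 18)/8310 = (108969029/8310)*27 = 980721261/2770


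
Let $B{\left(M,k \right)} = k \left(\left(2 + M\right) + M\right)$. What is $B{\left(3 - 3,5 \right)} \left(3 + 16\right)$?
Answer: $190$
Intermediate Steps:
$B{\left(M,k \right)} = k \left(2 + 2 M\right)$
$B{\left(3 - 3,5 \right)} \left(3 + 16\right) = 2 \cdot 5 \left(1 + \left(3 - 3\right)\right) \left(3 + 16\right) = 2 \cdot 5 \left(1 + \left(3 - 3\right)\right) 19 = 2 \cdot 5 \left(1 + 0\right) 19 = 2 \cdot 5 \cdot 1 \cdot 19 = 10 \cdot 19 = 190$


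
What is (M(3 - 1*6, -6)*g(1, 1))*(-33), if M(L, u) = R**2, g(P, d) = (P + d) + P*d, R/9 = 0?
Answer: 0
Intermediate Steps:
R = 0 (R = 9*0 = 0)
g(P, d) = P + d + P*d
M(L, u) = 0 (M(L, u) = 0**2 = 0)
(M(3 - 1*6, -6)*g(1, 1))*(-33) = (0*(1 + 1 + 1*1))*(-33) = (0*(1 + 1 + 1))*(-33) = (0*3)*(-33) = 0*(-33) = 0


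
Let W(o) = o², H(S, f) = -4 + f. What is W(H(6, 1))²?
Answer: 81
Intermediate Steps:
W(H(6, 1))² = ((-4 + 1)²)² = ((-3)²)² = 9² = 81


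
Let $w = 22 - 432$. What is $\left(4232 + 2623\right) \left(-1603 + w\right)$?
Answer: $-13799115$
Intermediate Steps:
$w = -410$ ($w = 22 - 432 = -410$)
$\left(4232 + 2623\right) \left(-1603 + w\right) = \left(4232 + 2623\right) \left(-1603 - 410\right) = 6855 \left(-2013\right) = -13799115$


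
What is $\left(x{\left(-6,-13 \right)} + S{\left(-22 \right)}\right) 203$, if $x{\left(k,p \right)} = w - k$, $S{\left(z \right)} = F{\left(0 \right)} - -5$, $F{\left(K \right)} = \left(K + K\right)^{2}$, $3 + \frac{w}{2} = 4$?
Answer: $2639$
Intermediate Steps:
$w = 2$ ($w = -6 + 2 \cdot 4 = -6 + 8 = 2$)
$F{\left(K \right)} = 4 K^{2}$ ($F{\left(K \right)} = \left(2 K\right)^{2} = 4 K^{2}$)
$S{\left(z \right)} = 5$ ($S{\left(z \right)} = 4 \cdot 0^{2} - -5 = 4 \cdot 0 + 5 = 0 + 5 = 5$)
$x{\left(k,p \right)} = 2 - k$
$\left(x{\left(-6,-13 \right)} + S{\left(-22 \right)}\right) 203 = \left(\left(2 - -6\right) + 5\right) 203 = \left(\left(2 + 6\right) + 5\right) 203 = \left(8 + 5\right) 203 = 13 \cdot 203 = 2639$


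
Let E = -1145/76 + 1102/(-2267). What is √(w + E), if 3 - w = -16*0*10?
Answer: I*√93149282143/86146 ≈ 3.5429*I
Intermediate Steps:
E = -2679467/172292 (E = -1145*1/76 + 1102*(-1/2267) = -1145/76 - 1102/2267 = -2679467/172292 ≈ -15.552)
w = 3 (w = 3 - (-16*0)*10 = 3 - 0*10 = 3 - 1*0 = 3 + 0 = 3)
√(w + E) = √(3 - 2679467/172292) = √(-2162591/172292) = I*√93149282143/86146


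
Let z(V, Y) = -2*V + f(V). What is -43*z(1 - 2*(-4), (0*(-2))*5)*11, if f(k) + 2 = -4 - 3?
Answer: 12771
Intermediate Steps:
f(k) = -9 (f(k) = -2 + (-4 - 3) = -2 - 7 = -9)
z(V, Y) = -9 - 2*V (z(V, Y) = -2*V - 9 = -9 - 2*V)
-43*z(1 - 2*(-4), (0*(-2))*5)*11 = -43*(-9 - 2*(1 - 2*(-4)))*11 = -43*(-9 - 2*(1 + 8))*11 = -43*(-9 - 2*9)*11 = -43*(-9 - 18)*11 = -43*(-27)*11 = 1161*11 = 12771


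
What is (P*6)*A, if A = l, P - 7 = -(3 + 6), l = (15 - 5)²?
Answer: -1200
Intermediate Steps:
l = 100 (l = 10² = 100)
P = -2 (P = 7 - (3 + 6) = 7 - 1*9 = 7 - 9 = -2)
A = 100
(P*6)*A = -2*6*100 = -12*100 = -1200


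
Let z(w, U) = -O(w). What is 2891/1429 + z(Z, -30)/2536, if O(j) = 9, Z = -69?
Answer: 7318715/3623944 ≈ 2.0195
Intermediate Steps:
z(w, U) = -9 (z(w, U) = -1*9 = -9)
2891/1429 + z(Z, -30)/2536 = 2891/1429 - 9/2536 = 7318715/3623944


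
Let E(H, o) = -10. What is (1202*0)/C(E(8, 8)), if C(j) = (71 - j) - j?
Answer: 0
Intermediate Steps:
C(j) = 71 - 2*j
(1202*0)/C(E(8, 8)) = (1202*0)/(71 - 2*(-10)) = 0/(71 + 20) = 0/91 = 0*(1/91) = 0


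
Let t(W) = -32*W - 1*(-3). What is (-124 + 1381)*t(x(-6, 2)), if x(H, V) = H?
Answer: 245115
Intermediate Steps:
t(W) = 3 - 32*W (t(W) = -32*W + 3 = 3 - 32*W)
(-124 + 1381)*t(x(-6, 2)) = (-124 + 1381)*(3 - 32*(-6)) = 1257*(3 + 192) = 1257*195 = 245115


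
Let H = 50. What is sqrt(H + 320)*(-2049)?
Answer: -2049*sqrt(370) ≈ -39413.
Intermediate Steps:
sqrt(H + 320)*(-2049) = sqrt(50 + 320)*(-2049) = sqrt(370)*(-2049) = -2049*sqrt(370)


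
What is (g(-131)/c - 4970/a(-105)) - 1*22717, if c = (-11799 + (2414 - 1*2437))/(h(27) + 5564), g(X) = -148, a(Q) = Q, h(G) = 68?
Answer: -400750895/17733 ≈ -22599.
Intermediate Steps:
c = -5911/2816 (c = (-11799 + (2414 - 1*2437))/(68 + 5564) = (-11799 + (2414 - 2437))/5632 = (-11799 - 23)*(1/5632) = -11822*1/5632 = -5911/2816 ≈ -2.0991)
(g(-131)/c - 4970/a(-105)) - 1*22717 = (-148/(-5911/2816) - 4970/(-105)) - 1*22717 = (-148*(-2816/5911) - 4970*(-1/105)) - 22717 = (416768/5911 + 142/3) - 22717 = 2089666/17733 - 22717 = -400750895/17733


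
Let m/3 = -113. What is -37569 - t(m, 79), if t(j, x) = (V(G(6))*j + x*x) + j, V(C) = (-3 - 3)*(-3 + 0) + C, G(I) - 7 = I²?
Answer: -22792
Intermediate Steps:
m = -339 (m = 3*(-113) = -339)
G(I) = 7 + I²
V(C) = 18 + C (V(C) = -6*(-3) + C = 18 + C)
t(j, x) = x² + 62*j (t(j, x) = ((18 + (7 + 6²))*j + x*x) + j = ((18 + (7 + 36))*j + x²) + j = ((18 + 43)*j + x²) + j = (61*j + x²) + j = (x² + 61*j) + j = x² + 62*j)
-37569 - t(m, 79) = -37569 - (79² + 62*(-339)) = -37569 - (6241 - 21018) = -37569 - 1*(-14777) = -37569 + 14777 = -22792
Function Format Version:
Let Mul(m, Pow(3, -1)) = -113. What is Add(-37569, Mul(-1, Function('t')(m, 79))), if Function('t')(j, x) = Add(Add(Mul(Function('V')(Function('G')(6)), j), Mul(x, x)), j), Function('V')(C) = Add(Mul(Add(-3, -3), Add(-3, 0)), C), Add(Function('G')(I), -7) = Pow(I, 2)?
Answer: -22792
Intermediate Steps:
m = -339 (m = Mul(3, -113) = -339)
Function('G')(I) = Add(7, Pow(I, 2))
Function('V')(C) = Add(18, C) (Function('V')(C) = Add(Mul(-6, -3), C) = Add(18, C))
Function('t')(j, x) = Add(Pow(x, 2), Mul(62, j)) (Function('t')(j, x) = Add(Add(Mul(Add(18, Add(7, Pow(6, 2))), j), Mul(x, x)), j) = Add(Add(Mul(Add(18, Add(7, 36)), j), Pow(x, 2)), j) = Add(Add(Mul(Add(18, 43), j), Pow(x, 2)), j) = Add(Add(Mul(61, j), Pow(x, 2)), j) = Add(Add(Pow(x, 2), Mul(61, j)), j) = Add(Pow(x, 2), Mul(62, j)))
Add(-37569, Mul(-1, Function('t')(m, 79))) = Add(-37569, Mul(-1, Add(Pow(79, 2), Mul(62, -339)))) = Add(-37569, Mul(-1, Add(6241, -21018))) = Add(-37569, Mul(-1, -14777)) = Add(-37569, 14777) = -22792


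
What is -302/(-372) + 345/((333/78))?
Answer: 561727/6882 ≈ 81.623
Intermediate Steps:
-302/(-372) + 345/((333/78)) = -302*(-1/372) + 345/((333*(1/78))) = 151/186 + 345/(111/26) = 151/186 + 345*(26/111) = 151/186 + 2990/37 = 561727/6882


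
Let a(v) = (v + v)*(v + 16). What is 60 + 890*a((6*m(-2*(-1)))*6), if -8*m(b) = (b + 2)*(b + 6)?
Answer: 32809020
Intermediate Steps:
m(b) = -(2 + b)*(6 + b)/8 (m(b) = -(b + 2)*(b + 6)/8 = -(2 + b)*(6 + b)/8)
a(v) = 2*v*(16 + v) (a(v) = (2*v)*(16 + v) = 2*v*(16 + v))
60 + 890*a((6*m(-2*(-1)))*6) = 60 + 890*(2*((6*(-3/2 - (-2)*(-1) - (-2*(-1))**2/8))*6)*(16 + (6*(-3/2 - (-2)*(-1) - (-2*(-1))**2/8))*6)) = 60 + 890*(2*((6*(-3/2 - 1*2 - 1/8*2**2))*6)*(16 + (6*(-3/2 - 1*2 - 1/8*2**2))*6)) = 60 + 890*(2*((6*(-3/2 - 2 - 1/8*4))*6)*(16 + (6*(-3/2 - 2 - 1/8*4))*6)) = 60 + 890*(2*((6*(-3/2 - 2 - 1/2))*6)*(16 + (6*(-3/2 - 2 - 1/2))*6)) = 60 + 890*(2*((6*(-4))*6)*(16 + (6*(-4))*6)) = 60 + 890*(2*(-24*6)*(16 - 24*6)) = 60 + 890*(2*(-144)*(16 - 144)) = 60 + 890*(2*(-144)*(-128)) = 60 + 890*36864 = 60 + 32808960 = 32809020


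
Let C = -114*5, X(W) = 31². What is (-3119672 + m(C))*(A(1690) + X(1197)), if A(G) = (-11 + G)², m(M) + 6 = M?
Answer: -8799105600496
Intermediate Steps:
X(W) = 961
C = -570
m(M) = -6 + M
(-3119672 + m(C))*(A(1690) + X(1197)) = (-3119672 + (-6 - 570))*((-11 + 1690)² + 961) = (-3119672 - 576)*(1679² + 961) = -3120248*(2819041 + 961) = -3120248*2820002 = -8799105600496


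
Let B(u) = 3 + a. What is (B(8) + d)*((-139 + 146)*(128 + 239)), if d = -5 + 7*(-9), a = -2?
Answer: -172123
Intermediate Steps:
B(u) = 1 (B(u) = 3 - 2 = 1)
d = -68 (d = -5 - 63 = -68)
(B(8) + d)*((-139 + 146)*(128 + 239)) = (1 - 68)*((-139 + 146)*(128 + 239)) = -469*367 = -67*2569 = -172123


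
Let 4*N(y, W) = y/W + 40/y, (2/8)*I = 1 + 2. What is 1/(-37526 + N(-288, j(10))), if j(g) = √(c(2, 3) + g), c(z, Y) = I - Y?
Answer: -14784657264/554809454349595 + 1492992*√19/554809454349595 ≈ -2.6636e-5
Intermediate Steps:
I = 12 (I = 4*(1 + 2) = 4*3 = 12)
c(z, Y) = 12 - Y
j(g) = √(9 + g) (j(g) = √((12 - 1*3) + g) = √((12 - 3) + g) = √(9 + g))
N(y, W) = 10/y + y/(4*W) (N(y, W) = (y/W + 40/y)/4 = (40/y + y/W)/4 = 10/y + y/(4*W))
1/(-37526 + N(-288, j(10))) = 1/(-37526 + (10/(-288) + (¼)*(-288)/√(9 + 10))) = 1/(-37526 + (10*(-1/288) + (¼)*(-288)/√19)) = 1/(-37526 + (-5/144 + (¼)*(-288)*(√19/19))) = 1/(-37526 + (-5/144 - 72*√19/19)) = 1/(-5403749/144 - 72*√19/19)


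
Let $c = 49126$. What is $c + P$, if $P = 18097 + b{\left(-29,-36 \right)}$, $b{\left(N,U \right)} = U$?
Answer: $67187$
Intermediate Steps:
$P = 18061$ ($P = 18097 - 36 = 18061$)
$c + P = 49126 + 18061 = 67187$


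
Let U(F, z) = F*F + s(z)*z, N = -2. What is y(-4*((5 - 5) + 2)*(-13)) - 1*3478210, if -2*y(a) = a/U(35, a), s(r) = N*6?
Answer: -79998778/23 ≈ -3.4782e+6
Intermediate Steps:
s(r) = -12 (s(r) = -2*6 = -12)
U(F, z) = F² - 12*z (U(F, z) = F*F - 12*z = F² - 12*z)
y(a) = -a/(2*(1225 - 12*a)) (y(a) = -a/(2*(35² - 12*a)) = -a/(2*(1225 - 12*a)))
y(-4*((5 - 5) + 2)*(-13)) - 1*3478210 = (-4*((5 - 5) + 2)*(-13))/(2*(-1225 + 12*(-4*((5 - 5) + 2)*(-13)))) - 1*3478210 = (-4*(0 + 2)*(-13))/(2*(-1225 + 12*(-4*(0 + 2)*(-13)))) - 3478210 = (-4*2*(-13))/(2*(-1225 + 12*(-4*2*(-13)))) - 3478210 = (-8*(-13))/(2*(-1225 + 12*(-8*(-13)))) - 3478210 = (½)*104/(-1225 + 12*104) - 3478210 = (½)*104/(-1225 + 1248) - 3478210 = (½)*104/23 - 3478210 = (½)*104*(1/23) - 3478210 = 52/23 - 3478210 = -79998778/23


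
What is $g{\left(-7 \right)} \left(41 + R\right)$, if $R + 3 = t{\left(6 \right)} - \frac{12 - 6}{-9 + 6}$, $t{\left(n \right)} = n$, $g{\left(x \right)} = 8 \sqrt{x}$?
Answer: $368 i \sqrt{7} \approx 973.64 i$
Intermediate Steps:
$R = 5$ ($R = -3 + \left(6 - \frac{12 - 6}{-9 + 6}\right) = -3 + \left(6 - \frac{6}{-3}\right) = -3 + \left(6 - 6 \left(- \frac{1}{3}\right)\right) = -3 + \left(6 - -2\right) = -3 + \left(6 + 2\right) = -3 + 8 = 5$)
$g{\left(-7 \right)} \left(41 + R\right) = 8 \sqrt{-7} \left(41 + 5\right) = 8 i \sqrt{7} \cdot 46 = 368 i \sqrt{7}$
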